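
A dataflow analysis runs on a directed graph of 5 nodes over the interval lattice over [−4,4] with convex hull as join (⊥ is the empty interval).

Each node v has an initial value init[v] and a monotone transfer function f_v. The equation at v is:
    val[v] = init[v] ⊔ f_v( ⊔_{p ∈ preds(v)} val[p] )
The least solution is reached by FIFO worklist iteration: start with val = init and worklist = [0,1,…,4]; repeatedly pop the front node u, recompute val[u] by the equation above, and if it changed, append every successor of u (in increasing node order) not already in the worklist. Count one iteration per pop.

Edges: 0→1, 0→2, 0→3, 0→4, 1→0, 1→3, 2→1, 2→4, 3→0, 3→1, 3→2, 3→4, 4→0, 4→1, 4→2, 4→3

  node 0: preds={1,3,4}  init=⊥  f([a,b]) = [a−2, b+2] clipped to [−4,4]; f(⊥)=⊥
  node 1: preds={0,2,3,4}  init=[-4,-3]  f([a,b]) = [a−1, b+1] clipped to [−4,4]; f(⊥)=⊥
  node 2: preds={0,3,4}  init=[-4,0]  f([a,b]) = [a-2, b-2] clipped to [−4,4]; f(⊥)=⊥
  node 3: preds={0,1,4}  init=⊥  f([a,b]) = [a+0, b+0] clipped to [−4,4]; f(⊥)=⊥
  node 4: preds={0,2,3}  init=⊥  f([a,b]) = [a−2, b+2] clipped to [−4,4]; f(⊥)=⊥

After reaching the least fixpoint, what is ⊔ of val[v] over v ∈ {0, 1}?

Iteration log — 14 steps:
  step 1. node 0  ⊔preds=[-4,-3]  new=[-4,-1]  old=⊥  +wl: 
  step 2. node 1  ⊔preds=[-4,0]  new=[-4,1]  old=[-4,-3]  +wl: 0
  step 3. node 2  ⊔preds=[-4,-1]  new=[-4,0]  stable
  step 4. node 3  ⊔preds=[-4,1]  new=[-4,1]  old=⊥  +wl: 1,2
  step 5. node 4  ⊔preds=[-4,1]  new=[-4,3]  old=⊥  +wl: 3
  step 6. node 0  ⊔preds=[-4,3]  new=[-4,4]  old=[-4,-1]  +wl: 4
  step 7. node 1  ⊔preds=[-4,4]  new=[-4,4]  old=[-4,1]  +wl: 0
  step 8. node 2  ⊔preds=[-4,4]  new=[-4,2]  old=[-4,0]  +wl: 1
  step 9. node 3  ⊔preds=[-4,4]  new=[-4,4]  old=[-4,1]  +wl: 2
  step 10. node 4  ⊔preds=[-4,4]  new=[-4,4]  old=[-4,3]  +wl: 3
  step 11. node 0  ⊔preds=[-4,4]  new=[-4,4]  stable
  step 12. node 1  ⊔preds=[-4,4]  new=[-4,4]  stable
  step 13. node 2  ⊔preds=[-4,4]  new=[-4,2]  stable
  step 14. node 3  ⊔preds=[-4,4]  new=[-4,4]  stable

Least fixpoint reached:
  node 0: [-4,4]
  node 1: [-4,4]
  node 2: [-4,2]
  node 3: [-4,4]
  node 4: [-4,4]

[-4,4]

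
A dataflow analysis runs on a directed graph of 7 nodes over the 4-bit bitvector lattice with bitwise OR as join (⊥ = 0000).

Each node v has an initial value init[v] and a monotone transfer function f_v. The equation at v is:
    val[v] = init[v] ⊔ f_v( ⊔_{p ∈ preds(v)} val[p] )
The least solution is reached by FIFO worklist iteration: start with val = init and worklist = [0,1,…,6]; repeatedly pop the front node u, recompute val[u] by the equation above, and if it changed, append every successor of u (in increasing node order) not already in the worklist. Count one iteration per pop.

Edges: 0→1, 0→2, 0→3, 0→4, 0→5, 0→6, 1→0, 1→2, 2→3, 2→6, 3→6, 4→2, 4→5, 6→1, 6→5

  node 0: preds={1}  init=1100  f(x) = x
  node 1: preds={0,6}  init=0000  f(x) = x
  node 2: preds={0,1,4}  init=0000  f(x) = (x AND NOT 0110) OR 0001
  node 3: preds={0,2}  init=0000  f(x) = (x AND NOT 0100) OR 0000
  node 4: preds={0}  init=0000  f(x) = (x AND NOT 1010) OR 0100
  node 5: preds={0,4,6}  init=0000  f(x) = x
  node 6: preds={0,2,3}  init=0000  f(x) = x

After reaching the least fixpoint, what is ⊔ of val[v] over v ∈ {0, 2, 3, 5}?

Worklist (19 pops):
  #1 pop 0: in=0000 → 1100 (no change)
  #2 pop 1: in=1100 → 1100 (was 0000); enqueue [0]
  #3 pop 2: in=1100 → 1001 (was 0000); enqueue []
  #4 pop 3: in=1101 → 1001 (was 0000); enqueue []
  #5 pop 4: in=1100 → 0100 (was 0000); enqueue [2]
  #6 pop 5: in=1100 → 1100 (was 0000); enqueue []
  #7 pop 6: in=1101 → 1101 (was 0000); enqueue [1,5]
  #8 pop 0: in=1100 → 1100 (no change)
  #9 pop 2: in=1100 → 1001 (no change)
  #10 pop 1: in=1101 → 1101 (was 1100); enqueue [0,2]
  #11 pop 5: in=1101 → 1101 (was 1100); enqueue []
  #12 pop 0: in=1101 → 1101 (was 1100); enqueue [1,3,4,5,6]
  #13 pop 2: in=1101 → 1001 (no change)
  #14 pop 1: in=1101 → 1101 (no change)
  #15 pop 3: in=1101 → 1001 (no change)
  #16 pop 4: in=1101 → 0101 (was 0100); enqueue [2]
  #17 pop 5: in=1101 → 1101 (no change)
  #18 pop 6: in=1101 → 1101 (no change)
  #19 pop 2: in=1101 → 1001 (no change)

Fixpoint:
  val[0] = 1101
  val[1] = 1101
  val[2] = 1001
  val[3] = 1001
  val[4] = 0101
  val[5] = 1101
  val[6] = 1101

1101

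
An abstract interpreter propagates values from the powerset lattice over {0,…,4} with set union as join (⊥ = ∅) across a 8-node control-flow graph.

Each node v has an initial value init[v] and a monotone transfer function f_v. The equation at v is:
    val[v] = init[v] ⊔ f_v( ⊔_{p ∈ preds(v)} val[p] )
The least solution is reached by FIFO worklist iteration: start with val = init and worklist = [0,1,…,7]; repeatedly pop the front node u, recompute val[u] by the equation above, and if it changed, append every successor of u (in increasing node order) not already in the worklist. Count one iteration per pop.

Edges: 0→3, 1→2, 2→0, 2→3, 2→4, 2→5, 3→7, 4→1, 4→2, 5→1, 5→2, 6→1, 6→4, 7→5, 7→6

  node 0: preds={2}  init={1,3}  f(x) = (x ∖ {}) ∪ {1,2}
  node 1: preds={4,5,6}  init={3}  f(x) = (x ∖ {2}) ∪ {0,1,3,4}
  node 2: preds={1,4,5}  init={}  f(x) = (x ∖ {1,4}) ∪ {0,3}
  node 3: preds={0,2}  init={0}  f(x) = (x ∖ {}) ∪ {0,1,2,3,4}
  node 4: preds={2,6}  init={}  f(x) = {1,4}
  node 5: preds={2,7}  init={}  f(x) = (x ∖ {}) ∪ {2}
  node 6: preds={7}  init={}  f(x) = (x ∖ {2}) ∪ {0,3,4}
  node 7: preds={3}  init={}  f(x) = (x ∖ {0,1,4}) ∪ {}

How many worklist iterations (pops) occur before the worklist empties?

Iteration log — 16 steps:
  step 1. node 0  ⊔preds={}  new={1,2,3}  old={1,3}  +wl: 
  step 2. node 1  ⊔preds={}  new={0,1,3,4}  old={3}  +wl: 
  step 3. node 2  ⊔preds={0,1,3,4}  new={0,3}  old={}  +wl: 0
  step 4. node 3  ⊔preds={0,1,2,3}  new={0,1,2,3,4}  old={0}  +wl: 
  step 5. node 4  ⊔preds={0,3}  new={1,4}  old={}  +wl: 1,2
  step 6. node 5  ⊔preds={0,3}  new={0,2,3}  old={}  +wl: 
  step 7. node 6  ⊔preds={}  new={0,3,4}  old={}  +wl: 4
  step 8. node 7  ⊔preds={0,1,2,3,4}  new={2,3}  old={}  +wl: 5,6
  step 9. node 0  ⊔preds={0,3}  new={0,1,2,3}  old={1,2,3}  +wl: 3
  step 10. node 1  ⊔preds={0,1,2,3,4}  new={0,1,3,4}  stable
  step 11. node 2  ⊔preds={0,1,2,3,4}  new={0,2,3}  old={0,3}  +wl: 0
  step 12. node 4  ⊔preds={0,2,3,4}  new={1,4}  stable
  step 13. node 5  ⊔preds={0,2,3}  new={0,2,3}  stable
  step 14. node 6  ⊔preds={2,3}  new={0,3,4}  stable
  step 15. node 3  ⊔preds={0,1,2,3}  new={0,1,2,3,4}  stable
  step 16. node 0  ⊔preds={0,2,3}  new={0,1,2,3}  stable

Least fixpoint reached:
  node 0: {0,1,2,3}
  node 1: {0,1,3,4}
  node 2: {0,2,3}
  node 3: {0,1,2,3,4}
  node 4: {1,4}
  node 5: {0,2,3}
  node 6: {0,3,4}
  node 7: {2,3}

16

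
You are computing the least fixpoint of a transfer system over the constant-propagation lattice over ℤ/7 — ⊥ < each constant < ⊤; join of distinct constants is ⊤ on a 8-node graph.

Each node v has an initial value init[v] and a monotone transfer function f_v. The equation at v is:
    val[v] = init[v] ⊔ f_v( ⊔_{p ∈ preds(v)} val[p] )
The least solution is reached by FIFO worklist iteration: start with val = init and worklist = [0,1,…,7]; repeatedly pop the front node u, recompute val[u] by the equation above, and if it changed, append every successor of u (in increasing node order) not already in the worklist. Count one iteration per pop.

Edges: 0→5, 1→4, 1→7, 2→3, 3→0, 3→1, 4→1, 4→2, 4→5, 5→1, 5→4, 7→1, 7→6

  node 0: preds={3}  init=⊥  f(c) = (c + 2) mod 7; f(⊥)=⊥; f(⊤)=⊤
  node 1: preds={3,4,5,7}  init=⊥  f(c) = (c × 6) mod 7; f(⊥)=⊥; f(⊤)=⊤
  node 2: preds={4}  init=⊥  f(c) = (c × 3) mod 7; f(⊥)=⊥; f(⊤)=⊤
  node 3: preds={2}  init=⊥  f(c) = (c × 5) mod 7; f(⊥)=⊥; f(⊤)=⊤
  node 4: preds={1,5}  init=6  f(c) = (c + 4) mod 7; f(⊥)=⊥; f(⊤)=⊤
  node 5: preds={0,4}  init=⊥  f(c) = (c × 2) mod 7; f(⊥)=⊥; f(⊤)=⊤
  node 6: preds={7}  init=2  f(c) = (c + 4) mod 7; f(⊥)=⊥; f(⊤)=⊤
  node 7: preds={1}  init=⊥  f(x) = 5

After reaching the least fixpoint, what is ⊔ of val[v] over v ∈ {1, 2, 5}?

Trace (19 dequeues):
  [1] u=0 | in ⊥ | out ⊥ | ==
  [2] u=1 | in 6 | out 1 | prev ⊥ | push {}
  [3] u=2 | in 6 | out 4 | prev ⊥ | push {}
  [4] u=3 | in 4 | out 6 | prev ⊥ | push {0,1}
  [5] u=4 | in 1 | out ⊤ | prev 6 | push {2}
  [6] u=5 | in ⊤ | out ⊤ | prev ⊥ | push {4}
  [7] u=6 | in ⊥ | out 2 | ==
  [8] u=7 | in 1 | out 5 | prev ⊥ | push {6}
  [9] u=0 | in 6 | out 1 | prev ⊥ | push {5}
  [10] u=1 | in ⊤ | out ⊤ | prev 1 | push {7}
  [11] u=2 | in ⊤ | out ⊤ | prev 4 | push {3}
  [12] u=4 | in ⊤ | out ⊤ | ==
  [13] u=6 | in 5 | out 2 | ==
  [14] u=5 | in ⊤ | out ⊤ | ==
  [15] u=7 | in ⊤ | out 5 | ==
  [16] u=3 | in ⊤ | out ⊤ | prev 6 | push {0,1}
  [17] u=0 | in ⊤ | out ⊤ | prev 1 | push {5}
  [18] u=1 | in ⊤ | out ⊤ | ==
  [19] u=5 | in ⊤ | out ⊤ | ==

Converged values:
  [0] ⊤
  [1] ⊤
  [2] ⊤
  [3] ⊤
  [4] ⊤
  [5] ⊤
  [6] 2
  [7] 5

⊤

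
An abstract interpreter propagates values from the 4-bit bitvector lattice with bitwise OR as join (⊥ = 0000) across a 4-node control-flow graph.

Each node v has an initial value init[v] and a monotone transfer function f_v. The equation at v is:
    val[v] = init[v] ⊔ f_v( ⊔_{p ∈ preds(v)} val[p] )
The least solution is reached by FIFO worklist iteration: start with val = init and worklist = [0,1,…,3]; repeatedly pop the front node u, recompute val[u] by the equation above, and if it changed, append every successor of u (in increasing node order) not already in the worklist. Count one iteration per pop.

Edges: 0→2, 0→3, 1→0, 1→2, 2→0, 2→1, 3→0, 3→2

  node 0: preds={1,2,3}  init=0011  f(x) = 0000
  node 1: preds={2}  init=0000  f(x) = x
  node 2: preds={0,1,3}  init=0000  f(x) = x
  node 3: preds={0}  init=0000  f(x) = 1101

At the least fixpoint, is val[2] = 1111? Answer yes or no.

yes

Worklist (11 pops):
  #1 pop 0: in=0000 → 0011 (no change)
  #2 pop 1: in=0000 → 0000 (no change)
  #3 pop 2: in=0011 → 0011 (was 0000); enqueue [0,1]
  #4 pop 3: in=0011 → 1101 (was 0000); enqueue [2]
  #5 pop 0: in=1111 → 0011 (no change)
  #6 pop 1: in=0011 → 0011 (was 0000); enqueue [0]
  #7 pop 2: in=1111 → 1111 (was 0011); enqueue [1]
  #8 pop 0: in=1111 → 0011 (no change)
  #9 pop 1: in=1111 → 1111 (was 0011); enqueue [0,2]
  #10 pop 0: in=1111 → 0011 (no change)
  #11 pop 2: in=1111 → 1111 (no change)

Fixpoint:
  val[0] = 0011
  val[1] = 1111
  val[2] = 1111
  val[3] = 1101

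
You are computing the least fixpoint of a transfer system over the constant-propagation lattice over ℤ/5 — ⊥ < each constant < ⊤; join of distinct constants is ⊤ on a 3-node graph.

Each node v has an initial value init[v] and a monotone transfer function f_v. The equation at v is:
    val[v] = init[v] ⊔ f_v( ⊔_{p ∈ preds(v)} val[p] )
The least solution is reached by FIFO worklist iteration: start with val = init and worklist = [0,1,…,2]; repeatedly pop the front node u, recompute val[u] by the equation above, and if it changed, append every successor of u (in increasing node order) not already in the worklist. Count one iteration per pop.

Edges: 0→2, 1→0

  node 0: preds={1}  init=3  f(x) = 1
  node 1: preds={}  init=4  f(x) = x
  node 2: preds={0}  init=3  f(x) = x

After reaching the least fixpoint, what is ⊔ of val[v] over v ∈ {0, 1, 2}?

⊤

Trace (3 dequeues):
  [1] u=0 | in 4 | out ⊤ | prev 3 | push {}
  [2] u=1 | in ⊥ | out 4 | ==
  [3] u=2 | in ⊤ | out ⊤ | prev 3 | push {}

Converged values:
  [0] ⊤
  [1] 4
  [2] ⊤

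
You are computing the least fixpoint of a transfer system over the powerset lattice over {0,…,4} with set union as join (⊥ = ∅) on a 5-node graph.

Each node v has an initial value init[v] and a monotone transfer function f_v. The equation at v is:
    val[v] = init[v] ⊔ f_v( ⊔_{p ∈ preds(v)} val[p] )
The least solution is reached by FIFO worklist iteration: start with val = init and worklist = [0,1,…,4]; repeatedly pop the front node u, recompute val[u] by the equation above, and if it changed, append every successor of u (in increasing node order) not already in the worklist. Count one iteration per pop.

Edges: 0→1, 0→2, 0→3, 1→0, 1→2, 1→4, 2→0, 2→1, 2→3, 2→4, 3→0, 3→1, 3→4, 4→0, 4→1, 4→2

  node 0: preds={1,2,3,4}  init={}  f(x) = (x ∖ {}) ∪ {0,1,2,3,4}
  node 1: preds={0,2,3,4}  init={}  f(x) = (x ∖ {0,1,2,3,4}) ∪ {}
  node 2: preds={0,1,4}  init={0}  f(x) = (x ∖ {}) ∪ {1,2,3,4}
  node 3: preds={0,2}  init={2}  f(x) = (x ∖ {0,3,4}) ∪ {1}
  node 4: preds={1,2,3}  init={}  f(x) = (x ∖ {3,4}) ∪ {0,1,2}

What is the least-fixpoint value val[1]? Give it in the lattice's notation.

{}

Iteration log — 8 steps:
  step 1. node 0  ⊔preds={0,2}  new={0,1,2,3,4}  old={}  +wl: 
  step 2. node 1  ⊔preds={0,1,2,3,4}  new={}  stable
  step 3. node 2  ⊔preds={0,1,2,3,4}  new={0,1,2,3,4}  old={0}  +wl: 0,1
  step 4. node 3  ⊔preds={0,1,2,3,4}  new={1,2}  old={2}  +wl: 
  step 5. node 4  ⊔preds={0,1,2,3,4}  new={0,1,2}  old={}  +wl: 2
  step 6. node 0  ⊔preds={0,1,2,3,4}  new={0,1,2,3,4}  stable
  step 7. node 1  ⊔preds={0,1,2,3,4}  new={}  stable
  step 8. node 2  ⊔preds={0,1,2,3,4}  new={0,1,2,3,4}  stable

Least fixpoint reached:
  node 0: {0,1,2,3,4}
  node 1: {}
  node 2: {0,1,2,3,4}
  node 3: {1,2}
  node 4: {0,1,2}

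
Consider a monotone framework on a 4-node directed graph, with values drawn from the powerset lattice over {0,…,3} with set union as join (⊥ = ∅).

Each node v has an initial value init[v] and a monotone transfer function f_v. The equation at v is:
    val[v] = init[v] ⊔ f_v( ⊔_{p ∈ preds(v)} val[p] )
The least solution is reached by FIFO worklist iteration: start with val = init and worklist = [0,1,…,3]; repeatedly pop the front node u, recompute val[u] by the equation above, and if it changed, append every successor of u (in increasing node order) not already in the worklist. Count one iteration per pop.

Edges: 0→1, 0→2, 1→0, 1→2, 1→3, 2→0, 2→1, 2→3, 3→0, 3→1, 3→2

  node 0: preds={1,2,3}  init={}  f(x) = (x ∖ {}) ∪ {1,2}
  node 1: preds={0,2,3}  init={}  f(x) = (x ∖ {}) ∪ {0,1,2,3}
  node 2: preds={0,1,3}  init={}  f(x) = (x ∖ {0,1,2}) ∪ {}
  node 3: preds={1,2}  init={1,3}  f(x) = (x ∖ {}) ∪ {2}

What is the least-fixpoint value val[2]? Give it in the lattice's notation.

Iteration log — 7 steps:
  step 1. node 0  ⊔preds={1,3}  new={1,2,3}  old={}  +wl: 
  step 2. node 1  ⊔preds={1,2,3}  new={0,1,2,3}  old={}  +wl: 0
  step 3. node 2  ⊔preds={0,1,2,3}  new={3}  old={}  +wl: 1
  step 4. node 3  ⊔preds={0,1,2,3}  new={0,1,2,3}  old={1,3}  +wl: 2
  step 5. node 0  ⊔preds={0,1,2,3}  new={0,1,2,3}  old={1,2,3}  +wl: 
  step 6. node 1  ⊔preds={0,1,2,3}  new={0,1,2,3}  stable
  step 7. node 2  ⊔preds={0,1,2,3}  new={3}  stable

Least fixpoint reached:
  node 0: {0,1,2,3}
  node 1: {0,1,2,3}
  node 2: {3}
  node 3: {0,1,2,3}

{3}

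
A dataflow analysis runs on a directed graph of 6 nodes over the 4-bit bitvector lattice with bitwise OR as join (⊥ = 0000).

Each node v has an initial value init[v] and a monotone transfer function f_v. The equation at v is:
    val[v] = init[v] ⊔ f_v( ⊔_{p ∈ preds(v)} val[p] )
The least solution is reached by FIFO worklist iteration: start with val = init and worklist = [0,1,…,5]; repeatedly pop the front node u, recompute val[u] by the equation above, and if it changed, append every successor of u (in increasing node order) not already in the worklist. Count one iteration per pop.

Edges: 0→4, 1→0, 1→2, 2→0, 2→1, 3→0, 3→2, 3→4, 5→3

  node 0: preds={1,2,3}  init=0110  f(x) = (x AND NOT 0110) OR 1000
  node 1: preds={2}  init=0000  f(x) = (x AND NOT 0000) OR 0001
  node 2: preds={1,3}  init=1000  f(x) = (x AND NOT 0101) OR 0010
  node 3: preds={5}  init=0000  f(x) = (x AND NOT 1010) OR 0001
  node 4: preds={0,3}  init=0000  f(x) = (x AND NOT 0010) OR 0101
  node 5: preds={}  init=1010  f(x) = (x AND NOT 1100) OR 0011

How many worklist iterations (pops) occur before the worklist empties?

Worklist (12 pops):
  #1 pop 0: in=1000 → 1110 (was 0110); enqueue []
  #2 pop 1: in=1000 → 1001 (was 0000); enqueue [0]
  #3 pop 2: in=1001 → 1010 (was 1000); enqueue [1]
  #4 pop 3: in=1010 → 0001 (was 0000); enqueue [2]
  #5 pop 4: in=1111 → 1101 (was 0000); enqueue []
  #6 pop 5: in=0000 → 1011 (was 1010); enqueue [3]
  #7 pop 0: in=1011 → 1111 (was 1110); enqueue [4]
  #8 pop 1: in=1010 → 1011 (was 1001); enqueue [0]
  #9 pop 2: in=1011 → 1010 (no change)
  #10 pop 3: in=1011 → 0001 (no change)
  #11 pop 4: in=1111 → 1101 (no change)
  #12 pop 0: in=1011 → 1111 (no change)

Fixpoint:
  val[0] = 1111
  val[1] = 1011
  val[2] = 1010
  val[3] = 0001
  val[4] = 1101
  val[5] = 1011

12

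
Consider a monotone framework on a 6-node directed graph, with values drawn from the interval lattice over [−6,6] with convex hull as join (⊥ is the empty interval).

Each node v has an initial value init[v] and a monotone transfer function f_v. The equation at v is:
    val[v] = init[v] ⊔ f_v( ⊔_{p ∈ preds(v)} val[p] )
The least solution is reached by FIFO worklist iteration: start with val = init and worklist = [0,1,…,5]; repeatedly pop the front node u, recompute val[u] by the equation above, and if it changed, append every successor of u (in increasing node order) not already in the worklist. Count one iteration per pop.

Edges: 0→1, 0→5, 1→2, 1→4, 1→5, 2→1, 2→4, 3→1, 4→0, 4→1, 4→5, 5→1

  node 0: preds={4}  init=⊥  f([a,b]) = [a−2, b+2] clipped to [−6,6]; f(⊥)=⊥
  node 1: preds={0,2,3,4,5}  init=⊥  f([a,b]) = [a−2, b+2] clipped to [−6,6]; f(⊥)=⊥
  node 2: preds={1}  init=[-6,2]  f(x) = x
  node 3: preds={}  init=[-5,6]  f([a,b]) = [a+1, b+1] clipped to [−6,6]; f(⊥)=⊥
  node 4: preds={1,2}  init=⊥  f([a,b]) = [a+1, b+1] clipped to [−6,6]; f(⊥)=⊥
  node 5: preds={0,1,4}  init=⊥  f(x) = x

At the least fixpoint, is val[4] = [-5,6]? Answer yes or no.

yes

Iteration log — 10 steps:
  step 1. node 0  ⊔preds=⊥  new=⊥  stable
  step 2. node 1  ⊔preds=[-6,6]  new=[-6,6]  old=⊥  +wl: 
  step 3. node 2  ⊔preds=[-6,6]  new=[-6,6]  old=[-6,2]  +wl: 1
  step 4. node 3  ⊔preds=⊥  new=[-5,6]  stable
  step 5. node 4  ⊔preds=[-6,6]  new=[-5,6]  old=⊥  +wl: 0
  step 6. node 5  ⊔preds=[-6,6]  new=[-6,6]  old=⊥  +wl: 
  step 7. node 1  ⊔preds=[-6,6]  new=[-6,6]  stable
  step 8. node 0  ⊔preds=[-5,6]  new=[-6,6]  old=⊥  +wl: 1,5
  step 9. node 1  ⊔preds=[-6,6]  new=[-6,6]  stable
  step 10. node 5  ⊔preds=[-6,6]  new=[-6,6]  stable

Least fixpoint reached:
  node 0: [-6,6]
  node 1: [-6,6]
  node 2: [-6,6]
  node 3: [-5,6]
  node 4: [-5,6]
  node 5: [-6,6]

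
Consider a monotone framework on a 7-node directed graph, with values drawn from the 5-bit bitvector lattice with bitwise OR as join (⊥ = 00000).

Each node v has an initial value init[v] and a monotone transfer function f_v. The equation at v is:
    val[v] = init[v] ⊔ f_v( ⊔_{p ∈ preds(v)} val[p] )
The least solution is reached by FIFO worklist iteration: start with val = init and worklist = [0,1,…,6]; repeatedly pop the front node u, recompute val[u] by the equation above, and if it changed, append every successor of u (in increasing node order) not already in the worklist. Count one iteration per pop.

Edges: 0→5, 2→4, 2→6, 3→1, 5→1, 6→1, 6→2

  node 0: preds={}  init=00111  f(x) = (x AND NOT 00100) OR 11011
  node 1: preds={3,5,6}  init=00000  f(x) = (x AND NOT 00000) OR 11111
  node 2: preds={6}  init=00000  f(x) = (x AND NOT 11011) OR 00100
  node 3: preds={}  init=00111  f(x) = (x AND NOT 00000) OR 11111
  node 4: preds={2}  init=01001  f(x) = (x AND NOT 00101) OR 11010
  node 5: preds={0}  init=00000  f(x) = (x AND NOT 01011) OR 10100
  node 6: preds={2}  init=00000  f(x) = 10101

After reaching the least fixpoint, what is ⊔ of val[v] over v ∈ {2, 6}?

10101

Trace (9 dequeues):
  [1] u=0 | in 00000 | out 11111 | prev 00111 | push {}
  [2] u=1 | in 00111 | out 11111 | prev 00000 | push {}
  [3] u=2 | in 00000 | out 00100 | prev 00000 | push {}
  [4] u=3 | in 00000 | out 11111 | prev 00111 | push {1}
  [5] u=4 | in 00100 | out 11011 | prev 01001 | push {}
  [6] u=5 | in 11111 | out 10100 | prev 00000 | push {}
  [7] u=6 | in 00100 | out 10101 | prev 00000 | push {2}
  [8] u=1 | in 11111 | out 11111 | ==
  [9] u=2 | in 10101 | out 00100 | ==

Converged values:
  [0] 11111
  [1] 11111
  [2] 00100
  [3] 11111
  [4] 11011
  [5] 10100
  [6] 10101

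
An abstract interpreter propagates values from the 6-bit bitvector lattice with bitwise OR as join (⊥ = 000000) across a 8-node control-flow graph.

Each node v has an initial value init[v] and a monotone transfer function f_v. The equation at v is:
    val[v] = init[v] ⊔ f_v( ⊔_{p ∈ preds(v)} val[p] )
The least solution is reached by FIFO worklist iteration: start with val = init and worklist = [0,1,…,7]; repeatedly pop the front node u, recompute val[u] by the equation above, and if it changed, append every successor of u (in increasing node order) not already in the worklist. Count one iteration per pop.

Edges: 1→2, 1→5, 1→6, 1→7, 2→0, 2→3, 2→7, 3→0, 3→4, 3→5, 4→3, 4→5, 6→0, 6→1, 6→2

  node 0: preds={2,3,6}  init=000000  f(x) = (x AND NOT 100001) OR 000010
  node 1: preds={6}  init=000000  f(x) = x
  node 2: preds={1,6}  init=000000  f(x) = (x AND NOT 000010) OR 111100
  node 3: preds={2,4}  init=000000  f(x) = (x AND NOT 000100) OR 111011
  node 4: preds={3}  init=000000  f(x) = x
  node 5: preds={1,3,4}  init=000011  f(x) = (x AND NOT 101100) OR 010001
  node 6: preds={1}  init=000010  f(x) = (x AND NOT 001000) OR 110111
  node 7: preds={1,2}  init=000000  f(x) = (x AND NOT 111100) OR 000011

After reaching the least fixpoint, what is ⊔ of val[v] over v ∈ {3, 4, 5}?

Worklist (17 pops):
  #1 pop 0: in=000010 → 000010 (was 000000); enqueue []
  #2 pop 1: in=000010 → 000010 (was 000000); enqueue []
  #3 pop 2: in=000010 → 111100 (was 000000); enqueue [0]
  #4 pop 3: in=111100 → 111011 (was 000000); enqueue []
  #5 pop 4: in=111011 → 111011 (was 000000); enqueue [3]
  #6 pop 5: in=111011 → 010011 (was 000011); enqueue []
  #7 pop 6: in=000010 → 110111 (was 000010); enqueue [1,2]
  #8 pop 7: in=111110 → 000011 (was 000000); enqueue []
  #9 pop 0: in=111111 → 011110 (was 000010); enqueue []
  #10 pop 3: in=111111 → 111011 (no change)
  #11 pop 1: in=110111 → 110111 (was 000010); enqueue [5,6,7]
  #12 pop 2: in=110111 → 111101 (was 111100); enqueue [0,3]
  #13 pop 5: in=111111 → 010011 (no change)
  #14 pop 6: in=110111 → 110111 (no change)
  #15 pop 7: in=111111 → 000011 (no change)
  #16 pop 0: in=111111 → 011110 (no change)
  #17 pop 3: in=111111 → 111011 (no change)

Fixpoint:
  val[0] = 011110
  val[1] = 110111
  val[2] = 111101
  val[3] = 111011
  val[4] = 111011
  val[5] = 010011
  val[6] = 110111
  val[7] = 000011

111011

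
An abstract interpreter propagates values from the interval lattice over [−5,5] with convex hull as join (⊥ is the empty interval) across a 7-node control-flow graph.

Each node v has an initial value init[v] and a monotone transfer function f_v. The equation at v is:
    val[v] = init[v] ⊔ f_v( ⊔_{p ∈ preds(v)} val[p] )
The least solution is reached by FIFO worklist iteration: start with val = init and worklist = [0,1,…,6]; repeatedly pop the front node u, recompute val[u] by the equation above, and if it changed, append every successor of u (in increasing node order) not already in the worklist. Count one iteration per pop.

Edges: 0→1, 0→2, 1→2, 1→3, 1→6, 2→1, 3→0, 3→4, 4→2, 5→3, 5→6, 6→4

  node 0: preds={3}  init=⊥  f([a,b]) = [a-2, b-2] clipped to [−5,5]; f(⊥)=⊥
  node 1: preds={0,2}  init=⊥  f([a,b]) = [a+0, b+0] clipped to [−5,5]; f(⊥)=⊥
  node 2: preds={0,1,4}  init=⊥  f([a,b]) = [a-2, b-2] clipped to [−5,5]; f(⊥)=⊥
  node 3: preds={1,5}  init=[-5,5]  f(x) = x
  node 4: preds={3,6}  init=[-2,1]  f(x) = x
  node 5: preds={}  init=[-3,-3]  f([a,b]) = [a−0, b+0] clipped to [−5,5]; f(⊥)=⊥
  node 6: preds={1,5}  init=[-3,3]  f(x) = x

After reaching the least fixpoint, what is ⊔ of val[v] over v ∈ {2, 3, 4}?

Trace (11 dequeues):
  [1] u=0 | in [-5,5] | out [-5,3] | prev ⊥ | push {}
  [2] u=1 | in [-5,3] | out [-5,3] | prev ⊥ | push {}
  [3] u=2 | in [-5,3] | out [-5,1] | prev ⊥ | push {1}
  [4] u=3 | in [-5,3] | out [-5,5] | ==
  [5] u=4 | in [-5,5] | out [-5,5] | prev [-2,1] | push {2}
  [6] u=5 | in ⊥ | out [-3,-3] | ==
  [7] u=6 | in [-5,3] | out [-5,3] | prev [-3,3] | push {4}
  [8] u=1 | in [-5,3] | out [-5,3] | ==
  [9] u=2 | in [-5,5] | out [-5,3] | prev [-5,1] | push {1}
  [10] u=4 | in [-5,5] | out [-5,5] | ==
  [11] u=1 | in [-5,3] | out [-5,3] | ==

Converged values:
  [0] [-5,3]
  [1] [-5,3]
  [2] [-5,3]
  [3] [-5,5]
  [4] [-5,5]
  [5] [-3,-3]
  [6] [-5,3]

[-5,5]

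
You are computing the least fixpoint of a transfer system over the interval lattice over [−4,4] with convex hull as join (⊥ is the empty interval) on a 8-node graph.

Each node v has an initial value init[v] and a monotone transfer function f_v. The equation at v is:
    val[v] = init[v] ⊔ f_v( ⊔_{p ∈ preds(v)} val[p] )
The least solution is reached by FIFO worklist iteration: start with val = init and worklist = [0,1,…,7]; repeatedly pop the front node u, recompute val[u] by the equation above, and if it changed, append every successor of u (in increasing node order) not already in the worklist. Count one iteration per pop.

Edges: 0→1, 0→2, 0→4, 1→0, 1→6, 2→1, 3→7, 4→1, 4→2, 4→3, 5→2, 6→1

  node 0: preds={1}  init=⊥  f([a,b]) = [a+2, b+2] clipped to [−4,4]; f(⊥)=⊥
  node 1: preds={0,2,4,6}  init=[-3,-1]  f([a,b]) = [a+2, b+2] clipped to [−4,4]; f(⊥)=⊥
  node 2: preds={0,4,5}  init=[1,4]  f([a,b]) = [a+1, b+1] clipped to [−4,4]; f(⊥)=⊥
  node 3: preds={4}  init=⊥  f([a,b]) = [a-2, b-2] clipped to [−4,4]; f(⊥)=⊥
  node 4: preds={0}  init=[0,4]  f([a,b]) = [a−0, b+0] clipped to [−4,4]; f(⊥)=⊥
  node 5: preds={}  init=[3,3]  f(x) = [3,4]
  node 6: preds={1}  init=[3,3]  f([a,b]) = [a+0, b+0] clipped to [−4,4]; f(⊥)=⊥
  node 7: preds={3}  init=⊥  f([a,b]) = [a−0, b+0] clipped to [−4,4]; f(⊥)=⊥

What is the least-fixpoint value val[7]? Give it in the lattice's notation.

[-3,2]

Trace (14 dequeues):
  [1] u=0 | in [-3,-1] | out [-1,1] | prev ⊥ | push {}
  [2] u=1 | in [-1,4] | out [-3,4] | prev [-3,-1] | push {0}
  [3] u=2 | in [-1,4] | out [0,4] | prev [1,4] | push {1}
  [4] u=3 | in [0,4] | out [-2,2] | prev ⊥ | push {}
  [5] u=4 | in [-1,1] | out [-1,4] | prev [0,4] | push {2,3}
  [6] u=5 | in ⊥ | out [3,4] | prev [3,3] | push {}
  [7] u=6 | in [-3,4] | out [-3,4] | prev [3,3] | push {}
  [8] u=7 | in [-2,2] | out [-2,2] | prev ⊥ | push {}
  [9] u=0 | in [-3,4] | out [-1,4] | prev [-1,1] | push {4}
  [10] u=1 | in [-3,4] | out [-3,4] | ==
  [11] u=2 | in [-1,4] | out [0,4] | ==
  [12] u=3 | in [-1,4] | out [-3,2] | prev [-2,2] | push {7}
  [13] u=4 | in [-1,4] | out [-1,4] | ==
  [14] u=7 | in [-3,2] | out [-3,2] | prev [-2,2] | push {}

Converged values:
  [0] [-1,4]
  [1] [-3,4]
  [2] [0,4]
  [3] [-3,2]
  [4] [-1,4]
  [5] [3,4]
  [6] [-3,4]
  [7] [-3,2]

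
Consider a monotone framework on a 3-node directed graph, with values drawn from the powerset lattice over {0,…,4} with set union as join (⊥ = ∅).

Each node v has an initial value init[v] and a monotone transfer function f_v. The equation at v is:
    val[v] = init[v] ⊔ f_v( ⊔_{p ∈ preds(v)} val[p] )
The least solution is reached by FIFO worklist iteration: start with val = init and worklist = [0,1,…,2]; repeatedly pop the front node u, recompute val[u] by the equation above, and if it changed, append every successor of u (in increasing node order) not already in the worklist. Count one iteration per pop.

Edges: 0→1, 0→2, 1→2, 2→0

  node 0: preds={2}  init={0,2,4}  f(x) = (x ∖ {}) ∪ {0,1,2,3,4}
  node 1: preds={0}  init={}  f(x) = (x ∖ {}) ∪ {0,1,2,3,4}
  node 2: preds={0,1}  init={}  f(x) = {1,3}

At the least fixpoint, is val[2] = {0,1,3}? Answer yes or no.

no

Trace (4 dequeues):
  [1] u=0 | in {} | out {0,1,2,3,4} | prev {0,2,4} | push {}
  [2] u=1 | in {0,1,2,3,4} | out {0,1,2,3,4} | prev {} | push {}
  [3] u=2 | in {0,1,2,3,4} | out {1,3} | prev {} | push {0}
  [4] u=0 | in {1,3} | out {0,1,2,3,4} | ==

Converged values:
  [0] {0,1,2,3,4}
  [1] {0,1,2,3,4}
  [2] {1,3}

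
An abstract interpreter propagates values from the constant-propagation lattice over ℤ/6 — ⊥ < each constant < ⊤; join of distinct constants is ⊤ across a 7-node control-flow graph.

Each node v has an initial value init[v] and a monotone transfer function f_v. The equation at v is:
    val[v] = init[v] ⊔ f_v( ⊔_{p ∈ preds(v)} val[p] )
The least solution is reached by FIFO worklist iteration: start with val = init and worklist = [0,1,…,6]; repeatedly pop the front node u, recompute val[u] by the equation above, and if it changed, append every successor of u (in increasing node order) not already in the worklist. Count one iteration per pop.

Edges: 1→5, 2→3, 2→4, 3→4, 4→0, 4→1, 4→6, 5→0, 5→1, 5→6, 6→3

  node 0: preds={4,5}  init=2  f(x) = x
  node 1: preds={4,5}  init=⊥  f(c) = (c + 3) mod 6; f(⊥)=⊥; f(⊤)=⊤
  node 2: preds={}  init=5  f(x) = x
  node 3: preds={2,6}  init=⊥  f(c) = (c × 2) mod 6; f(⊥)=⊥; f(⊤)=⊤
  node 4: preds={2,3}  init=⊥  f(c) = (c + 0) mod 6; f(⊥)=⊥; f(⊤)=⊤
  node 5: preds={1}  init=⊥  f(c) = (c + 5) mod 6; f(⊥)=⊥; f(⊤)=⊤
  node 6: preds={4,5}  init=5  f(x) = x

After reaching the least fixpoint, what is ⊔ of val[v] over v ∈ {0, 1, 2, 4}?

Worklist (15 pops):
  #1 pop 0: in=⊥ → 2 (no change)
  #2 pop 1: in=⊥ → ⊥ (no change)
  #3 pop 2: in=⊥ → 5 (no change)
  #4 pop 3: in=5 → 4 (was ⊥); enqueue []
  #5 pop 4: in=⊤ → ⊤ (was ⊥); enqueue [0,1]
  #6 pop 5: in=⊥ → ⊥ (no change)
  #7 pop 6: in=⊤ → ⊤ (was 5); enqueue [3]
  #8 pop 0: in=⊤ → ⊤ (was 2); enqueue []
  #9 pop 1: in=⊤ → ⊤ (was ⊥); enqueue [5]
  #10 pop 3: in=⊤ → ⊤ (was 4); enqueue [4]
  #11 pop 5: in=⊤ → ⊤ (was ⊥); enqueue [0,1,6]
  #12 pop 4: in=⊤ → ⊤ (no change)
  #13 pop 0: in=⊤ → ⊤ (no change)
  #14 pop 1: in=⊤ → ⊤ (no change)
  #15 pop 6: in=⊤ → ⊤ (no change)

Fixpoint:
  val[0] = ⊤
  val[1] = ⊤
  val[2] = 5
  val[3] = ⊤
  val[4] = ⊤
  val[5] = ⊤
  val[6] = ⊤

⊤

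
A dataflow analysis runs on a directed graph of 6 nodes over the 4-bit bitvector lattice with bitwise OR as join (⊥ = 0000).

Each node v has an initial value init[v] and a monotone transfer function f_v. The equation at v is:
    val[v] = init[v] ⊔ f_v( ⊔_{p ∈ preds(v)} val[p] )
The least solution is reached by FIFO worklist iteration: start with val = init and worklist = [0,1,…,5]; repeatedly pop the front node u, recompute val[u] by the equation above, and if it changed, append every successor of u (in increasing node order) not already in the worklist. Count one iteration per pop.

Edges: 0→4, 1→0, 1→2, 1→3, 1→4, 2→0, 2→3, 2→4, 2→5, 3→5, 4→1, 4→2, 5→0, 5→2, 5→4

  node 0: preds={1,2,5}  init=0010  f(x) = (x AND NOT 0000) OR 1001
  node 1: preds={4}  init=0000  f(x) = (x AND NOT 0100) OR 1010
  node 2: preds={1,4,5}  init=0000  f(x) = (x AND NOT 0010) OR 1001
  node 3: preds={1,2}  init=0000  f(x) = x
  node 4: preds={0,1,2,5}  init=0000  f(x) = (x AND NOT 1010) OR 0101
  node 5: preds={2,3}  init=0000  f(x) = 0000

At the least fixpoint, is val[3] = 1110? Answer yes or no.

no

Worklist (13 pops):
  #1 pop 0: in=0000 → 1011 (was 0010); enqueue []
  #2 pop 1: in=0000 → 1010 (was 0000); enqueue [0]
  #3 pop 2: in=1010 → 1001 (was 0000); enqueue []
  #4 pop 3: in=1011 → 1011 (was 0000); enqueue []
  #5 pop 4: in=1011 → 0101 (was 0000); enqueue [1,2]
  #6 pop 5: in=1011 → 0000 (no change)
  #7 pop 0: in=1011 → 1011 (no change)
  #8 pop 1: in=0101 → 1011 (was 1010); enqueue [0,3,4]
  #9 pop 2: in=1111 → 1101 (was 1001); enqueue [5]
  #10 pop 0: in=1111 → 1111 (was 1011); enqueue []
  #11 pop 3: in=1111 → 1111 (was 1011); enqueue []
  #12 pop 4: in=1111 → 0101 (no change)
  #13 pop 5: in=1111 → 0000 (no change)

Fixpoint:
  val[0] = 1111
  val[1] = 1011
  val[2] = 1101
  val[3] = 1111
  val[4] = 0101
  val[5] = 0000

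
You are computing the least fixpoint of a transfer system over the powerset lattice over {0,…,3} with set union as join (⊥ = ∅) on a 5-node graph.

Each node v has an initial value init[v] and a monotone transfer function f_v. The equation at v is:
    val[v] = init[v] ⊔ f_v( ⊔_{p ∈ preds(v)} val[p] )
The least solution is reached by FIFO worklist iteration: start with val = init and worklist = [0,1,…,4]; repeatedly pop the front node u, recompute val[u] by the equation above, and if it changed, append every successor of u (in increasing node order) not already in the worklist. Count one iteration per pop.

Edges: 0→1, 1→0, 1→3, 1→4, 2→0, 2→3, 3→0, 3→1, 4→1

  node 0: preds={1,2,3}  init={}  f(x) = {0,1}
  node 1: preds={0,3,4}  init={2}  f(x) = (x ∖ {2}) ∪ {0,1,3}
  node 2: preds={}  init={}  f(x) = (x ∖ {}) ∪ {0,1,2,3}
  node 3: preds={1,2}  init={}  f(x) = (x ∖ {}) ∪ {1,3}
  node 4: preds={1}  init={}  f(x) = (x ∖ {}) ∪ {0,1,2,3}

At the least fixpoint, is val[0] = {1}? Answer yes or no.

Worklist (7 pops):
  #1 pop 0: in={2} → {0,1} (was {}); enqueue []
  #2 pop 1: in={0,1} → {0,1,2,3} (was {2}); enqueue [0]
  #3 pop 2: in={} → {0,1,2,3} (was {}); enqueue []
  #4 pop 3: in={0,1,2,3} → {0,1,2,3} (was {}); enqueue [1]
  #5 pop 4: in={0,1,2,3} → {0,1,2,3} (was {}); enqueue []
  #6 pop 0: in={0,1,2,3} → {0,1} (no change)
  #7 pop 1: in={0,1,2,3} → {0,1,2,3} (no change)

Fixpoint:
  val[0] = {0,1}
  val[1] = {0,1,2,3}
  val[2] = {0,1,2,3}
  val[3] = {0,1,2,3}
  val[4] = {0,1,2,3}

no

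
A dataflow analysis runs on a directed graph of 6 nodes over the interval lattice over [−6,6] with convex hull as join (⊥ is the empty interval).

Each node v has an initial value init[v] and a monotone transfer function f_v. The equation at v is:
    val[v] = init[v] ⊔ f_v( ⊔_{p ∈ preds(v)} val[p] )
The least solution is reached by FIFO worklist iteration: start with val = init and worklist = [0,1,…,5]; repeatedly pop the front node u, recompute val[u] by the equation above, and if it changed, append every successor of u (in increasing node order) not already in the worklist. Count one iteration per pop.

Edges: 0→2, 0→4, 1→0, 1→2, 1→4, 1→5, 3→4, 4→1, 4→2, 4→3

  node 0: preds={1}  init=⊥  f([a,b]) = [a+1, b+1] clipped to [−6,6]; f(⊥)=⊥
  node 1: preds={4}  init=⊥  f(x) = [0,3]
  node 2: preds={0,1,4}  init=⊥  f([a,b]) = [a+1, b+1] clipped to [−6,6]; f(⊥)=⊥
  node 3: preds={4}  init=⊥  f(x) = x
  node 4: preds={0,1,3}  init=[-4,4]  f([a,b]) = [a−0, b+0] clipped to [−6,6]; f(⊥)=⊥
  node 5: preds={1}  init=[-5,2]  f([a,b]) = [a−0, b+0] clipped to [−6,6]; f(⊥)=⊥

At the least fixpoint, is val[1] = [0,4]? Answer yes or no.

no

Iteration log — 9 steps:
  step 1. node 0  ⊔preds=⊥  new=⊥  stable
  step 2. node 1  ⊔preds=[-4,4]  new=[0,3]  old=⊥  +wl: 0
  step 3. node 2  ⊔preds=[-4,4]  new=[-3,5]  old=⊥  +wl: 
  step 4. node 3  ⊔preds=[-4,4]  new=[-4,4]  old=⊥  +wl: 
  step 5. node 4  ⊔preds=[-4,4]  new=[-4,4]  stable
  step 6. node 5  ⊔preds=[0,3]  new=[-5,3]  old=[-5,2]  +wl: 
  step 7. node 0  ⊔preds=[0,3]  new=[1,4]  old=⊥  +wl: 2,4
  step 8. node 2  ⊔preds=[-4,4]  new=[-3,5]  stable
  step 9. node 4  ⊔preds=[-4,4]  new=[-4,4]  stable

Least fixpoint reached:
  node 0: [1,4]
  node 1: [0,3]
  node 2: [-3,5]
  node 3: [-4,4]
  node 4: [-4,4]
  node 5: [-5,3]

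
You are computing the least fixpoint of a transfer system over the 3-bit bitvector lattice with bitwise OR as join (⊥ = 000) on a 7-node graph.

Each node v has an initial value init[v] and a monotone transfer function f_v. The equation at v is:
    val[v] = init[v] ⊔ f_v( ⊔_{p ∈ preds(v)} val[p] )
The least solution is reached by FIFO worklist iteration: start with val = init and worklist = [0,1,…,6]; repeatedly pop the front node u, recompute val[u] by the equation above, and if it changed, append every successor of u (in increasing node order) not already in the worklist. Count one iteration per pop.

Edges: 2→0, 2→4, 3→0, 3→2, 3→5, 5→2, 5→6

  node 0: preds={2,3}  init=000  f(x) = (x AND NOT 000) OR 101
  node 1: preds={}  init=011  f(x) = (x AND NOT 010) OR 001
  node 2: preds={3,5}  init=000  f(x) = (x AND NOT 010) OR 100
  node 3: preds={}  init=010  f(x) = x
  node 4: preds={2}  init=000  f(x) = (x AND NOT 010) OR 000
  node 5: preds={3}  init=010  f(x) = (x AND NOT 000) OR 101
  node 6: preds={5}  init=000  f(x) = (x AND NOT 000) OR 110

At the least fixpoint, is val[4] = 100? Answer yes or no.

Worklist (11 pops):
  #1 pop 0: in=010 → 111 (was 000); enqueue []
  #2 pop 1: in=000 → 011 (no change)
  #3 pop 2: in=010 → 100 (was 000); enqueue [0]
  #4 pop 3: in=000 → 010 (no change)
  #5 pop 4: in=100 → 100 (was 000); enqueue []
  #6 pop 5: in=010 → 111 (was 010); enqueue [2]
  #7 pop 6: in=111 → 111 (was 000); enqueue []
  #8 pop 0: in=110 → 111 (no change)
  #9 pop 2: in=111 → 101 (was 100); enqueue [0,4]
  #10 pop 0: in=111 → 111 (no change)
  #11 pop 4: in=101 → 101 (was 100); enqueue []

Fixpoint:
  val[0] = 111
  val[1] = 011
  val[2] = 101
  val[3] = 010
  val[4] = 101
  val[5] = 111
  val[6] = 111

no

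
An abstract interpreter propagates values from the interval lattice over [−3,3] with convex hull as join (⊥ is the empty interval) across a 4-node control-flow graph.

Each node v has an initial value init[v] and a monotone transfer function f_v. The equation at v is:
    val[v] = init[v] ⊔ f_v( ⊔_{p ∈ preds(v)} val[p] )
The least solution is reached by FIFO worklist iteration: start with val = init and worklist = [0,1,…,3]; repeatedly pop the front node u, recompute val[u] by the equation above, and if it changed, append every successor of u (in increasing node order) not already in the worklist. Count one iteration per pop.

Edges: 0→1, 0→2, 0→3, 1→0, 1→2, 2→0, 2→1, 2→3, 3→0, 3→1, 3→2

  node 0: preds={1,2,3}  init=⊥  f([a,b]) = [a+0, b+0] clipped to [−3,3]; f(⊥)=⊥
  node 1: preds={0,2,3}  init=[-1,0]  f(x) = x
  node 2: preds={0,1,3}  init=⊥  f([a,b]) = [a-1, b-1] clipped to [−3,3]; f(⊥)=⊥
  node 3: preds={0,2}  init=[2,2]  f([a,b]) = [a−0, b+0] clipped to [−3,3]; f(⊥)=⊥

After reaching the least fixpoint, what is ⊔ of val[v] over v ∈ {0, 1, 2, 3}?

[-3,2]

Iteration log — 13 steps:
  step 1. node 0  ⊔preds=[-1,2]  new=[-1,2]  old=⊥  +wl: 
  step 2. node 1  ⊔preds=[-1,2]  new=[-1,2]  old=[-1,0]  +wl: 0
  step 3. node 2  ⊔preds=[-1,2]  new=[-2,1]  old=⊥  +wl: 1
  step 4. node 3  ⊔preds=[-2,2]  new=[-2,2]  old=[2,2]  +wl: 2
  step 5. node 0  ⊔preds=[-2,2]  new=[-2,2]  old=[-1,2]  +wl: 3
  step 6. node 1  ⊔preds=[-2,2]  new=[-2,2]  old=[-1,2]  +wl: 0
  step 7. node 2  ⊔preds=[-2,2]  new=[-3,1]  old=[-2,1]  +wl: 1
  step 8. node 3  ⊔preds=[-3,2]  new=[-3,2]  old=[-2,2]  +wl: 2
  step 9. node 0  ⊔preds=[-3,2]  new=[-3,2]  old=[-2,2]  +wl: 3
  step 10. node 1  ⊔preds=[-3,2]  new=[-3,2]  old=[-2,2]  +wl: 0
  step 11. node 2  ⊔preds=[-3,2]  new=[-3,1]  stable
  step 12. node 3  ⊔preds=[-3,2]  new=[-3,2]  stable
  step 13. node 0  ⊔preds=[-3,2]  new=[-3,2]  stable

Least fixpoint reached:
  node 0: [-3,2]
  node 1: [-3,2]
  node 2: [-3,1]
  node 3: [-3,2]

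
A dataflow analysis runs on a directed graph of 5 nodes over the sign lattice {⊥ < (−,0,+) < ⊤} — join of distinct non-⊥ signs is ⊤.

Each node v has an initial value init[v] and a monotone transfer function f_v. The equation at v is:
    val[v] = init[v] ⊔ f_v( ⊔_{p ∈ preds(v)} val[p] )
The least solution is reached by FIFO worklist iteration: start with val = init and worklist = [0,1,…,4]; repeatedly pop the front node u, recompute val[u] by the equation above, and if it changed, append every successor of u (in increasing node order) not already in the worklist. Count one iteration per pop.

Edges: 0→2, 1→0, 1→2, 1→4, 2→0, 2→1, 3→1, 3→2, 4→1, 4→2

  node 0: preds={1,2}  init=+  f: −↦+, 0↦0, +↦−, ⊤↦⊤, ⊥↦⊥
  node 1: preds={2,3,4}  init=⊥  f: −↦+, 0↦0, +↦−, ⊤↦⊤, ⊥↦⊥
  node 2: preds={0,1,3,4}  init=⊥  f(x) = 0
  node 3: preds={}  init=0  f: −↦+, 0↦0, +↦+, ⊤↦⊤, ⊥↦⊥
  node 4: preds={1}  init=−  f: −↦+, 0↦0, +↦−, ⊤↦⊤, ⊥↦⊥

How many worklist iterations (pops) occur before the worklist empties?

8

Worklist (8 pops):
  #1 pop 0: in=⊥ → + (no change)
  #2 pop 1: in=⊤ → ⊤ (was ⊥); enqueue [0]
  #3 pop 2: in=⊤ → 0 (was ⊥); enqueue [1]
  #4 pop 3: in=⊥ → 0 (no change)
  #5 pop 4: in=⊤ → ⊤ (was −); enqueue [2]
  #6 pop 0: in=⊤ → ⊤ (was +); enqueue []
  #7 pop 1: in=⊤ → ⊤ (no change)
  #8 pop 2: in=⊤ → 0 (no change)

Fixpoint:
  val[0] = ⊤
  val[1] = ⊤
  val[2] = 0
  val[3] = 0
  val[4] = ⊤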